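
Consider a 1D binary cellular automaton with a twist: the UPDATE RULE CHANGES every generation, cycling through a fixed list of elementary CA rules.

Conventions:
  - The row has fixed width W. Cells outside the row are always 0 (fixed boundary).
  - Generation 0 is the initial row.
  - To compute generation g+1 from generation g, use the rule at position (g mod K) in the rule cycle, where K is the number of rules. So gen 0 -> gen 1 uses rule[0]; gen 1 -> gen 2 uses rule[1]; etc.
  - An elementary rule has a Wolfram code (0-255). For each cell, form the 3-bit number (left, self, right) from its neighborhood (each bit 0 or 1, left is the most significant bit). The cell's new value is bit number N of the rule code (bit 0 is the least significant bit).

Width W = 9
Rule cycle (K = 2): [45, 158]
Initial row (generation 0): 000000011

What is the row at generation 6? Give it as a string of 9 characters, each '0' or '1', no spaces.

Answer: 111100110

Derivation:
Gen 0: 000000011
Gen 1 (rule 45): 111111010
Gen 2 (rule 158): 111110011
Gen 3 (rule 45): 100000010
Gen 4 (rule 158): 110000111
Gen 5 (rule 45): 100110100
Gen 6 (rule 158): 111100110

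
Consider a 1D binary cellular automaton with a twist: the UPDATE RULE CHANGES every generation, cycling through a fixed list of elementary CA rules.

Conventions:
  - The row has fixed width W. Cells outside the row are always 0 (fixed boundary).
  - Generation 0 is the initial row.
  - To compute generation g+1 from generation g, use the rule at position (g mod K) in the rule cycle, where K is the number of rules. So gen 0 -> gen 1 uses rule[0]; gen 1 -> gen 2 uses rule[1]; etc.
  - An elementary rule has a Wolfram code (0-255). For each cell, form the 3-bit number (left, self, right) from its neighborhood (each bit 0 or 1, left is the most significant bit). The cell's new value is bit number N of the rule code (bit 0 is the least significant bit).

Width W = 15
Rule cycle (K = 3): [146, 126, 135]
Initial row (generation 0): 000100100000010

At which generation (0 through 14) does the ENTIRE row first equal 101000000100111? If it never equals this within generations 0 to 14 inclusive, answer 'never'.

Gen 0: 000100100000010
Gen 1 (rule 146): 001011010000101
Gen 2 (rule 126): 011111111001111
Gen 3 (rule 135): 101111110010110
Gen 4 (rule 146): 000111101100001
Gen 5 (rule 126): 001100111110011
Gen 6 (rule 135): 110001011100100
Gen 7 (rule 146): 001010001011010
Gen 8 (rule 126): 011111011111111
Gen 9 (rule 135): 101110001111110
Gen 10 (rule 146): 000101010111101
Gen 11 (rule 126): 001111111100111
Gen 12 (rule 135): 110111111001010
Gen 13 (rule 146): 000011110110001
Gen 14 (rule 126): 000110011111011

Answer: never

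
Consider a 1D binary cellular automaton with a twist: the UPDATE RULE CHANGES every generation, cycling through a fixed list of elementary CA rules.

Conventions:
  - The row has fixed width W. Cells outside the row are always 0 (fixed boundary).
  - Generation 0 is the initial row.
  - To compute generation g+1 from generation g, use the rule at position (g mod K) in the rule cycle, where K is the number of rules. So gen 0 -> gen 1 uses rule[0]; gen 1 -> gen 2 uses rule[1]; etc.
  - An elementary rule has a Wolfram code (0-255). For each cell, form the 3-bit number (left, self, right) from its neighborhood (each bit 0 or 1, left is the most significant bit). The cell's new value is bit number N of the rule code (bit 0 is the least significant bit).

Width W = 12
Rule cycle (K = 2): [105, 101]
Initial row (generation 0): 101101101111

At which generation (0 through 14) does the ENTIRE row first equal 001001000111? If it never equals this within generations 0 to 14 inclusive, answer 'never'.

Gen 0: 101101101111
Gen 1 (rule 105): 011111111001
Gen 2 (rule 101): 000000001001
Gen 3 (rule 105): 111111100000
Gen 4 (rule 101): 000000101111
Gen 5 (rule 105): 111110011001
Gen 6 (rule 101): 000010001001
Gen 7 (rule 105): 111000100000
Gen 8 (rule 101): 001010101111
Gen 9 (rule 105): 100101011001
Gen 10 (rule 101): 100111101001
Gen 11 (rule 105): 000100110000
Gen 12 (rule 101): 110100010111
Gen 13 (rule 105): 111001001101
Gen 14 (rule 101): 001001000111

Answer: 14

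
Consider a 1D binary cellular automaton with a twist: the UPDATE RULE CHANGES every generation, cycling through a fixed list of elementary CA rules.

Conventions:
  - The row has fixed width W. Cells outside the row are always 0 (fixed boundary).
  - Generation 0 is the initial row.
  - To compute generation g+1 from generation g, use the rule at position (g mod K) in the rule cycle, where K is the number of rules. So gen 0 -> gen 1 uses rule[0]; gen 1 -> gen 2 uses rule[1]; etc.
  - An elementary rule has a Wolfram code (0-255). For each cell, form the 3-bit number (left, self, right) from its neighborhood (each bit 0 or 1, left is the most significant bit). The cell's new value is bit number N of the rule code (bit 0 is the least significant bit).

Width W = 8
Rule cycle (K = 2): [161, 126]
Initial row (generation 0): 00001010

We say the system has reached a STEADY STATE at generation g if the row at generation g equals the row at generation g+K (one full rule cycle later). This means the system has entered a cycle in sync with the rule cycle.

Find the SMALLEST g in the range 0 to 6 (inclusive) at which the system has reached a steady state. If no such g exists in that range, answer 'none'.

Gen 0: 00001010
Gen 1 (rule 161): 11100100
Gen 2 (rule 126): 10111110
Gen 3 (rule 161): 01011100
Gen 4 (rule 126): 11110110
Gen 5 (rule 161): 01101000
Gen 6 (rule 126): 11111100
Gen 7 (rule 161): 01111001
Gen 8 (rule 126): 11001111

Answer: none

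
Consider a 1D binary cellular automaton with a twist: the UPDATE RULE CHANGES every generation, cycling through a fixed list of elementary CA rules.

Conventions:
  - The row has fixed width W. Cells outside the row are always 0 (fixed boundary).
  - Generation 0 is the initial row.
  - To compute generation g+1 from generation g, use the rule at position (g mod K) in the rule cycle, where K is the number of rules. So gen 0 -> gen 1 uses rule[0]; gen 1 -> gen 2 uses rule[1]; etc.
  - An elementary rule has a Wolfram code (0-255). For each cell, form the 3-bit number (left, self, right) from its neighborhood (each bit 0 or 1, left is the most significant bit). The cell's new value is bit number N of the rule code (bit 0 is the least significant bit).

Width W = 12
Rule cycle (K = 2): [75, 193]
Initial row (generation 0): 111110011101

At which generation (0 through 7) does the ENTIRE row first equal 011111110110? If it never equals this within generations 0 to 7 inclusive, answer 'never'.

Answer: never

Derivation:
Gen 0: 111110011101
Gen 1 (rule 75): 100010110100
Gen 2 (rule 193): 001000010001
Gen 3 (rule 75): 110011100110
Gen 4 (rule 193): 010001100010
Gen 5 (rule 75): 100111101100
Gen 6 (rule 193): 000011100101
Gen 7 (rule 75): 111110101000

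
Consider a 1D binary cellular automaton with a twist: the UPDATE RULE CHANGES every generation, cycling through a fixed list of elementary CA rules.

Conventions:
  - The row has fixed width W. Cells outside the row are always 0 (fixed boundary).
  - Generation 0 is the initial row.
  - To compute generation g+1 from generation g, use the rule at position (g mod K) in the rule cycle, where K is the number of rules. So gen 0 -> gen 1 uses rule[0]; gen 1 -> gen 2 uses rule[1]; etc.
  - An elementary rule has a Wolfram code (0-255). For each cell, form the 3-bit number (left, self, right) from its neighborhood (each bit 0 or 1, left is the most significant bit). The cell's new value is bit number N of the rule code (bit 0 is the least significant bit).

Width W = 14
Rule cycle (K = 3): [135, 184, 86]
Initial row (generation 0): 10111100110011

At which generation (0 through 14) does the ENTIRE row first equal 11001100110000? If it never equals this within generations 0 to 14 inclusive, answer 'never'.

Gen 0: 10111100110011
Gen 1 (rule 135): 10011001000100
Gen 2 (rule 184): 01010100100010
Gen 3 (rule 86): 11010111110111
Gen 4 (rule 135): 00010011100010
Gen 5 (rule 184): 00001011010001
Gen 6 (rule 86): 00011001011011
Gen 7 (rule 135): 11100011000000
Gen 8 (rule 184): 11010010100000
Gen 9 (rule 86): 01011110110000
Gen 10 (rule 135): 11001100000111
Gen 11 (rule 184): 10101010000110
Gen 12 (rule 86): 10101011001011
Gen 13 (rule 135): 10101000011000
Gen 14 (rule 184): 01010100010100

Answer: never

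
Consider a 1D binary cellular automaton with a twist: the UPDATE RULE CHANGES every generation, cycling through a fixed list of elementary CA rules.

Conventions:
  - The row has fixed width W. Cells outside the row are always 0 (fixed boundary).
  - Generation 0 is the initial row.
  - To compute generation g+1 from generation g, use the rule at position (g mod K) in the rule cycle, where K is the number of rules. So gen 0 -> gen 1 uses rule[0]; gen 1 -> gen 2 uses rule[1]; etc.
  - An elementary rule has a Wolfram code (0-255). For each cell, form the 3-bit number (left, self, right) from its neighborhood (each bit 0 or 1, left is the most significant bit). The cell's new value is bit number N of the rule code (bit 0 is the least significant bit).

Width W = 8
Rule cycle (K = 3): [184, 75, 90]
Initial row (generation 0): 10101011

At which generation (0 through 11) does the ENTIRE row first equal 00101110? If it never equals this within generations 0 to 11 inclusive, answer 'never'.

Answer: 4

Derivation:
Gen 0: 10101011
Gen 1 (rule 184): 01010110
Gen 2 (rule 75): 10000110
Gen 3 (rule 90): 01001111
Gen 4 (rule 184): 00101110
Gen 5 (rule 75): 11001010
Gen 6 (rule 90): 11110001
Gen 7 (rule 184): 11101000
Gen 8 (rule 75): 10100011
Gen 9 (rule 90): 00010111
Gen 10 (rule 184): 00001110
Gen 11 (rule 75): 11111010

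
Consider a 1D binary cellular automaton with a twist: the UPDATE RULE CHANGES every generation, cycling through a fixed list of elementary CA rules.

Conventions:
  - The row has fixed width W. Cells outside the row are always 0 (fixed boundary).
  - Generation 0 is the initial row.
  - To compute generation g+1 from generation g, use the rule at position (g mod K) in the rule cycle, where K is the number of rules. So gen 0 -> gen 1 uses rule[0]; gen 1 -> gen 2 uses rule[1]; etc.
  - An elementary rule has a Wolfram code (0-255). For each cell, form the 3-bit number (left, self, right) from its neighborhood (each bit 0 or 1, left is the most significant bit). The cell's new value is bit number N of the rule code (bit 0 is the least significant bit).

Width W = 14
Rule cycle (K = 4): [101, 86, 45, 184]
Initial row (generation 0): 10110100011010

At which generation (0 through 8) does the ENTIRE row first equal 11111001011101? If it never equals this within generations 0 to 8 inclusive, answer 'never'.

Gen 0: 10110100011010
Gen 1 (rule 101): 11011101001110
Gen 2 (rule 86): 01000101110011
Gen 3 (rule 45): 01010111000010
Gen 4 (rule 184): 00101110100001
Gen 5 (rule 101): 10110011101101
Gen 6 (rule 86): 10011100100101
Gen 7 (rule 45): 10010000100111
Gen 8 (rule 184): 01001000010110

Answer: never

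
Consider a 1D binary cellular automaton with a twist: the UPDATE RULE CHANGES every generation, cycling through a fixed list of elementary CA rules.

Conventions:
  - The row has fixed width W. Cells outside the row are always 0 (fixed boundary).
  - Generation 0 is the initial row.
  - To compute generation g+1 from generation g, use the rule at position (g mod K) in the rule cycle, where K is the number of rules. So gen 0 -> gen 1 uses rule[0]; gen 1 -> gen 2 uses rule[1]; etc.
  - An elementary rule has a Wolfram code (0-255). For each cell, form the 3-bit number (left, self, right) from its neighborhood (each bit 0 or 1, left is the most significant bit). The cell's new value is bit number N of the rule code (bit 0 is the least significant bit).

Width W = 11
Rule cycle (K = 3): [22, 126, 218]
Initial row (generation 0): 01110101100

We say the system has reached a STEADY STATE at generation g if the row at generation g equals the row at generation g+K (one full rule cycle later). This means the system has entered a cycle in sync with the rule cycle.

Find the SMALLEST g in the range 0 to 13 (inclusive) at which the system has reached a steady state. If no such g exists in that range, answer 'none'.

Gen 0: 01110101100
Gen 1 (rule 22): 10000100010
Gen 2 (rule 126): 11001110111
Gen 3 (rule 218): 11111110111
Gen 4 (rule 22): 00000000000
Gen 5 (rule 126): 00000000000
Gen 6 (rule 218): 00000000000
Gen 7 (rule 22): 00000000000
Gen 8 (rule 126): 00000000000
Gen 9 (rule 218): 00000000000
Gen 10 (rule 22): 00000000000
Gen 11 (rule 126): 00000000000
Gen 12 (rule 218): 00000000000
Gen 13 (rule 22): 00000000000
Gen 14 (rule 126): 00000000000
Gen 15 (rule 218): 00000000000
Gen 16 (rule 22): 00000000000

Answer: 4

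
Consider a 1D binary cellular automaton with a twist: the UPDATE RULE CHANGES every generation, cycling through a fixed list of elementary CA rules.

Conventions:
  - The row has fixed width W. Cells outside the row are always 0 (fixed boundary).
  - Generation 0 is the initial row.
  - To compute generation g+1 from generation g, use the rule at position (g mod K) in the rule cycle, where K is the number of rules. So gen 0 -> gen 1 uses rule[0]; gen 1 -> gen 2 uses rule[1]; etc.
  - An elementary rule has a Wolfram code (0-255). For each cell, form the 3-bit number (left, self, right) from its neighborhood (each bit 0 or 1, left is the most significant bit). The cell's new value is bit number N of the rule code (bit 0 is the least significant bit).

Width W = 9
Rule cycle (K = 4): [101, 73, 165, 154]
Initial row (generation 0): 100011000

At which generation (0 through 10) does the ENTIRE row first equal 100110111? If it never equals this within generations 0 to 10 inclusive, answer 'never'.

Answer: never

Derivation:
Gen 0: 100011000
Gen 1 (rule 101): 101001011
Gen 2 (rule 73): 000000011
Gen 3 (rule 165): 111111000
Gen 4 (rule 154): 111110100
Gen 5 (rule 101): 000011101
Gen 6 (rule 73): 111010100
Gen 7 (rule 165): 010111101
Gen 8 (rule 154): 100111000
Gen 9 (rule 101): 100001011
Gen 10 (rule 73): 001100011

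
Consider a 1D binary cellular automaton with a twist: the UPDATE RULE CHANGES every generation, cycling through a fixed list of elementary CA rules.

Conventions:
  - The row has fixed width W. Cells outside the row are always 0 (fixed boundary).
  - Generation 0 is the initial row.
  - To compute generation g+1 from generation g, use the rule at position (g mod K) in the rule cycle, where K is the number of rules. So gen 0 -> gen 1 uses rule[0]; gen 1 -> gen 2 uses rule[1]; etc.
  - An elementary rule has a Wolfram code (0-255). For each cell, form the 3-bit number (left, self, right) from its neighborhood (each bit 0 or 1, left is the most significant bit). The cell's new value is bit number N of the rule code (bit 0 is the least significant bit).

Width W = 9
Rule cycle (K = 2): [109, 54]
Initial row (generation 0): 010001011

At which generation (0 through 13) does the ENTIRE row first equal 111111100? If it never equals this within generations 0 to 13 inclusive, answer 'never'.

Answer: 12

Derivation:
Gen 0: 010001011
Gen 1 (rule 109): 010101111
Gen 2 (rule 54): 111110000
Gen 3 (rule 109): 100010111
Gen 4 (rule 54): 110111000
Gen 5 (rule 109): 111101011
Gen 6 (rule 54): 000011100
Gen 7 (rule 109): 111010101
Gen 8 (rule 54): 000111111
Gen 9 (rule 109): 110100001
Gen 10 (rule 54): 001110011
Gen 11 (rule 109): 101010011
Gen 12 (rule 54): 111111100
Gen 13 (rule 109): 100000101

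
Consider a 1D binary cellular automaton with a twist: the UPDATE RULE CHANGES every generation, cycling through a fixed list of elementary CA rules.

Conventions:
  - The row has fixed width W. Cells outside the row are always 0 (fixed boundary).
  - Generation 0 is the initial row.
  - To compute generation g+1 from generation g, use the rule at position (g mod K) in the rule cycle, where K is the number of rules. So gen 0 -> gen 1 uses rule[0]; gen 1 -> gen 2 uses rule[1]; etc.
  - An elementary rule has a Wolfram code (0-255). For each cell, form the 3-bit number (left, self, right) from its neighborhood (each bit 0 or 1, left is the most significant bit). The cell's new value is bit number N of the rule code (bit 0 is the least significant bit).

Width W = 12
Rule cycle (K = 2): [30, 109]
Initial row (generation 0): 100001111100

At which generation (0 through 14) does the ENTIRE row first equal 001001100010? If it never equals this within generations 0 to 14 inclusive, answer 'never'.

Gen 0: 100001111100
Gen 1 (rule 30): 110011000010
Gen 2 (rule 109): 110011011010
Gen 3 (rule 30): 101110010011
Gen 4 (rule 109): 111010010011
Gen 5 (rule 30): 100011111110
Gen 6 (rule 109): 101010000010
Gen 7 (rule 30): 101011000111
Gen 8 (rule 109): 111111010101
Gen 9 (rule 30): 100000010101
Gen 10 (rule 109): 101111011111
Gen 11 (rule 30): 101000010000
Gen 12 (rule 109): 111011010111
Gen 13 (rule 30): 100010010100
Gen 14 (rule 109): 101010011101

Answer: never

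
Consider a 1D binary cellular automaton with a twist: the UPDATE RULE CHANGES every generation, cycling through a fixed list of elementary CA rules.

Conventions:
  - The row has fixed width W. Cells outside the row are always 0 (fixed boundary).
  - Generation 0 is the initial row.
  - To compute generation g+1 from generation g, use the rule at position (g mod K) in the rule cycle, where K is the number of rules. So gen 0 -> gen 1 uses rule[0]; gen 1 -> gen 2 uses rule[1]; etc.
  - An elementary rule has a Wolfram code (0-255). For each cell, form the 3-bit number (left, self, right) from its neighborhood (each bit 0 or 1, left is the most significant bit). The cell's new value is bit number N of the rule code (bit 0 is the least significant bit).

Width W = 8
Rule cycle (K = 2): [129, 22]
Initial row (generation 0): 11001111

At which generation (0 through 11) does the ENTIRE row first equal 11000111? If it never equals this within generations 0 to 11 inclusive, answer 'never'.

Gen 0: 11001111
Gen 1 (rule 129): 00000110
Gen 2 (rule 22): 00001001
Gen 3 (rule 129): 11100000
Gen 4 (rule 22): 00010000
Gen 5 (rule 129): 11000111
Gen 6 (rule 22): 00101000
Gen 7 (rule 129): 10000011
Gen 8 (rule 22): 11000100
Gen 9 (rule 129): 00010001
Gen 10 (rule 22): 00111011
Gen 11 (rule 129): 10010000

Answer: 5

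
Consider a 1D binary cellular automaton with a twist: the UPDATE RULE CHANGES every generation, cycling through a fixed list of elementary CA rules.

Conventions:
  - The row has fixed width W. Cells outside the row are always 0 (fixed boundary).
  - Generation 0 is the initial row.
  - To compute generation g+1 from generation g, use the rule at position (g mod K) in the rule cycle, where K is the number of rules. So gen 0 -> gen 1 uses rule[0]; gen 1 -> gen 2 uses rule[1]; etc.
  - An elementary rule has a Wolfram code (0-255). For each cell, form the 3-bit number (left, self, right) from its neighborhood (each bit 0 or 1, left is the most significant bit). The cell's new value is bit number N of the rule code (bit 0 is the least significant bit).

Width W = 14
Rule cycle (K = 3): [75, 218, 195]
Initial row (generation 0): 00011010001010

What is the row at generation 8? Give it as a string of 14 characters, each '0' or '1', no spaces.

Gen 0: 00011010001010
Gen 1 (rule 75): 11111000110000
Gen 2 (rule 218): 11111101111000
Gen 3 (rule 195): 01111100111011
Gen 4 (rule 75): 11000101101011
Gen 5 (rule 218): 11101001100011
Gen 6 (rule 195): 01100010101101
Gen 7 (rule 75): 11101100001100
Gen 8 (rule 218): 11101110011110

Answer: 11101110011110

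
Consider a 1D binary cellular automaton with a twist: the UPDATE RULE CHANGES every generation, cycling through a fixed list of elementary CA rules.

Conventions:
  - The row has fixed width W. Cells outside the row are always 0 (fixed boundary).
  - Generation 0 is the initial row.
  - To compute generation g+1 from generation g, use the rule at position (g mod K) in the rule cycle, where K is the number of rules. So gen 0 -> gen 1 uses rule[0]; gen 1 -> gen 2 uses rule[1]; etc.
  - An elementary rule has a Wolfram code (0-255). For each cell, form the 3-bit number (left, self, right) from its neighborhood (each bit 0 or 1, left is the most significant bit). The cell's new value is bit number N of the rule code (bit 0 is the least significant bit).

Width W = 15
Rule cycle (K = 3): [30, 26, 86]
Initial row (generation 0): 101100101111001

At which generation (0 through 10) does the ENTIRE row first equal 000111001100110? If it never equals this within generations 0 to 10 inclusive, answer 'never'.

Gen 0: 101100101111001
Gen 1 (rule 30): 101011101000111
Gen 2 (rule 26): 000010000101100
Gen 3 (rule 86): 000111001100110
Gen 4 (rule 30): 001100111011101
Gen 5 (rule 26): 011011100010000
Gen 6 (rule 86): 101000110111000
Gen 7 (rule 30): 101101100100100
Gen 8 (rule 26): 001001011011010
Gen 9 (rule 86): 011111001001011
Gen 10 (rule 30): 110000111111010

Answer: 3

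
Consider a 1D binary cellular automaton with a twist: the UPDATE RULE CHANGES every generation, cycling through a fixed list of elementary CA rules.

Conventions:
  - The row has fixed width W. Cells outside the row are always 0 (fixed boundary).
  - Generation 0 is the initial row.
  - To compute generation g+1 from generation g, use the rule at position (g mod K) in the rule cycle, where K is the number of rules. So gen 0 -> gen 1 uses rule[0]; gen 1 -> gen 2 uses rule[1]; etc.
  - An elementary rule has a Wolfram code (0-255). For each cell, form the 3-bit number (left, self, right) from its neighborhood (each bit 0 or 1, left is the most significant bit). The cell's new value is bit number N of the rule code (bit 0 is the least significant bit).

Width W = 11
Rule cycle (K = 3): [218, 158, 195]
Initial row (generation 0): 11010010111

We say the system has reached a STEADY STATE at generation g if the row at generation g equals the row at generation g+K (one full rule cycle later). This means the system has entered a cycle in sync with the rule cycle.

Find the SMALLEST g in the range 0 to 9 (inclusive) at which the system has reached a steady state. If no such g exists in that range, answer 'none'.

Answer: 4

Derivation:
Gen 0: 11010010111
Gen 1 (rule 218): 11001100111
Gen 2 (rule 158): 10111011110
Gen 3 (rule 195): 00011001110
Gen 4 (rule 218): 00111111111
Gen 5 (rule 158): 01111111110
Gen 6 (rule 195): 10111111110
Gen 7 (rule 218): 00111111111
Gen 8 (rule 158): 01111111110
Gen 9 (rule 195): 10111111110
Gen 10 (rule 218): 00111111111
Gen 11 (rule 158): 01111111110
Gen 12 (rule 195): 10111111110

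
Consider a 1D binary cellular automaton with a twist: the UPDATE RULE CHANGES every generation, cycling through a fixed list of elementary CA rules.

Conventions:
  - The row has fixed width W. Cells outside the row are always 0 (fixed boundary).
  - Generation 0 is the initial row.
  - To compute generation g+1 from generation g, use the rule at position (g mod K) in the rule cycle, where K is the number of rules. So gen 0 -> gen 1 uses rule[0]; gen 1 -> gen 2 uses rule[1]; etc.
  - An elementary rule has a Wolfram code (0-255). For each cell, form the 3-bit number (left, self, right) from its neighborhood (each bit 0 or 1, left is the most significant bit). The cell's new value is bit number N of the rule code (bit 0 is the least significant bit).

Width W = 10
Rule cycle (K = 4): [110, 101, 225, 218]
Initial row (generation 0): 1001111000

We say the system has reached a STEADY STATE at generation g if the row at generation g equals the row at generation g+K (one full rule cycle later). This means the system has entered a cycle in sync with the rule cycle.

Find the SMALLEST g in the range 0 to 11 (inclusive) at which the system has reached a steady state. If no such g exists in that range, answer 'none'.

Answer: none

Derivation:
Gen 0: 1001111000
Gen 1 (rule 110): 1011001000
Gen 2 (rule 101): 1101001011
Gen 3 (rule 225): 0110000101
Gen 4 (rule 218): 1111001000
Gen 5 (rule 110): 1001011000
Gen 6 (rule 101): 1001101011
Gen 7 (rule 225): 0000110101
Gen 8 (rule 218): 0001110000
Gen 9 (rule 110): 0011010000
Gen 10 (rule 101): 1001110111
Gen 11 (rule 225): 0000111011
Gen 12 (rule 218): 0001111011
Gen 13 (rule 110): 0011001111
Gen 14 (rule 101): 1001000001
Gen 15 (rule 225): 0000011100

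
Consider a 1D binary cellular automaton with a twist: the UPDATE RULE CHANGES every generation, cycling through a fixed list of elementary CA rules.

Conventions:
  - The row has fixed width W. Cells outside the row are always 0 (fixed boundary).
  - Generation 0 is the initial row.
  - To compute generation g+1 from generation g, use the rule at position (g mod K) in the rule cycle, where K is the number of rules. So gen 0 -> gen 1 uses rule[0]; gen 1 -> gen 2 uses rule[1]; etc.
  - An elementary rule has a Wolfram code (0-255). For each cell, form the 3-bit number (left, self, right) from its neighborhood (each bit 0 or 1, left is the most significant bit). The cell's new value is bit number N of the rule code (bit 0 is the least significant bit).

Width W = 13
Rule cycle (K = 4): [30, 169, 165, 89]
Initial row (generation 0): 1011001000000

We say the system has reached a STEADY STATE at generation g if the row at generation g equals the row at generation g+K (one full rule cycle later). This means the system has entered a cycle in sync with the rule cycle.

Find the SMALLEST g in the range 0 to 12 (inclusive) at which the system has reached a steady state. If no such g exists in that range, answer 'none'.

Gen 0: 1011001000000
Gen 1 (rule 30): 1010111100000
Gen 2 (rule 169): 0101111001111
Gen 3 (rule 165): 0110110000110
Gen 4 (rule 89): 0110111110111
Gen 5 (rule 30): 1100100000100
Gen 6 (rule 169): 1000001110001
Gen 7 (rule 165): 1011100100101
Gen 8 (rule 89): 0010110010000
Gen 9 (rule 30): 0110101111000
Gen 10 (rule 169): 0101011110011
Gen 11 (rule 165): 0111101100000
Gen 12 (rule 89): 0100101111111
Gen 13 (rule 30): 1111101000000
Gen 14 (rule 169): 1111010011111
Gen 15 (rule 165): 0110110001110
Gen 16 (rule 89): 0110111101011

Answer: none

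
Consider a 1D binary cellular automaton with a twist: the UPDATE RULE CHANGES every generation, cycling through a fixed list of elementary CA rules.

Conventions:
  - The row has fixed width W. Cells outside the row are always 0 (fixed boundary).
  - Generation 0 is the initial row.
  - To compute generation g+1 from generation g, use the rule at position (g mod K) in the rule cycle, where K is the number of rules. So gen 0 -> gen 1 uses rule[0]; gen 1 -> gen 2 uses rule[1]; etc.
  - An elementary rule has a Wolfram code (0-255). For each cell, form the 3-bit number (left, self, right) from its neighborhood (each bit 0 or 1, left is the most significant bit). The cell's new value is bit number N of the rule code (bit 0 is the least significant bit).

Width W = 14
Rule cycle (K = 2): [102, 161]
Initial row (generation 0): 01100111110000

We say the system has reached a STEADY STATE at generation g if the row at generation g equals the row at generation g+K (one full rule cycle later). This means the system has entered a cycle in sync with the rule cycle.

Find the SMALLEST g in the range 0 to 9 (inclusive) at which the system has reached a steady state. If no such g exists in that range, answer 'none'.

Gen 0: 01100111110000
Gen 1 (rule 102): 10101000010000
Gen 2 (rule 161): 01010011000111
Gen 3 (rule 102): 11110101001001
Gen 4 (rule 161): 01101010000000
Gen 5 (rule 102): 10111110000000
Gen 6 (rule 161): 01011100111111
Gen 7 (rule 102): 11100101000001
Gen 8 (rule 161): 01000010011100
Gen 9 (rule 102): 11000110100100
Gen 10 (rule 161): 00010001000001
Gen 11 (rule 102): 00110011000011

Answer: none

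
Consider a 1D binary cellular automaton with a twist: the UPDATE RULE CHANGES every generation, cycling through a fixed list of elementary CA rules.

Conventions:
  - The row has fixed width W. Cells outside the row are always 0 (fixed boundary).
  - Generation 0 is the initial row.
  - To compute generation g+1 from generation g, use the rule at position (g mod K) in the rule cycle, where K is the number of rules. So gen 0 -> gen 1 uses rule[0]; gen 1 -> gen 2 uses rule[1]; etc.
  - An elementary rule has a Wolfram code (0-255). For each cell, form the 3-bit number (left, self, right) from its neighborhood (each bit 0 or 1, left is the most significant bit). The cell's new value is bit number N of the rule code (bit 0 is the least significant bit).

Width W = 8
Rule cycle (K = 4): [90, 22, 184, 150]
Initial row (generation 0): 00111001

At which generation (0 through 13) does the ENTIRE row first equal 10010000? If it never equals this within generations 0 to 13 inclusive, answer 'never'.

Answer: never

Derivation:
Gen 0: 00111001
Gen 1 (rule 90): 01101110
Gen 2 (rule 22): 10000001
Gen 3 (rule 184): 01000000
Gen 4 (rule 150): 11100000
Gen 5 (rule 90): 10110000
Gen 6 (rule 22): 10001000
Gen 7 (rule 184): 01000100
Gen 8 (rule 150): 11101110
Gen 9 (rule 90): 10101011
Gen 10 (rule 22): 10101000
Gen 11 (rule 184): 01010100
Gen 12 (rule 150): 11010110
Gen 13 (rule 90): 11000111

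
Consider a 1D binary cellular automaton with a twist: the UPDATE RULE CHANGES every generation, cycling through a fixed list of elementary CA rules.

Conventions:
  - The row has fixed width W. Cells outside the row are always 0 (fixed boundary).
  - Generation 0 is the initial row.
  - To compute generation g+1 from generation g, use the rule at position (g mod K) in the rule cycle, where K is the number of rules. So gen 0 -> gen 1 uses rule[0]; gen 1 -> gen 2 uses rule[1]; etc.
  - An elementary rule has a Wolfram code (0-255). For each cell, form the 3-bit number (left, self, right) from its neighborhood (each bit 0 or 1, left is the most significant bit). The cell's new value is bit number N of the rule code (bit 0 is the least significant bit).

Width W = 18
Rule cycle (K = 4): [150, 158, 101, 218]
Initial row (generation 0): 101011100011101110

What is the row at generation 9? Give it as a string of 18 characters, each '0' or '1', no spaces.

Answer: 101101101100010011

Derivation:
Gen 0: 101011100011101110
Gen 1 (rule 150): 101001010101000101
Gen 2 (rule 158): 101111010101101101
Gen 3 (rule 101): 110001111110110111
Gen 4 (rule 218): 111011111110110111
Gen 5 (rule 150): 010001111100000010
Gen 6 (rule 158): 111011111010000111
Gen 7 (rule 101): 001100001110110001
Gen 8 (rule 218): 011110011110111010
Gen 9 (rule 150): 101101101100010011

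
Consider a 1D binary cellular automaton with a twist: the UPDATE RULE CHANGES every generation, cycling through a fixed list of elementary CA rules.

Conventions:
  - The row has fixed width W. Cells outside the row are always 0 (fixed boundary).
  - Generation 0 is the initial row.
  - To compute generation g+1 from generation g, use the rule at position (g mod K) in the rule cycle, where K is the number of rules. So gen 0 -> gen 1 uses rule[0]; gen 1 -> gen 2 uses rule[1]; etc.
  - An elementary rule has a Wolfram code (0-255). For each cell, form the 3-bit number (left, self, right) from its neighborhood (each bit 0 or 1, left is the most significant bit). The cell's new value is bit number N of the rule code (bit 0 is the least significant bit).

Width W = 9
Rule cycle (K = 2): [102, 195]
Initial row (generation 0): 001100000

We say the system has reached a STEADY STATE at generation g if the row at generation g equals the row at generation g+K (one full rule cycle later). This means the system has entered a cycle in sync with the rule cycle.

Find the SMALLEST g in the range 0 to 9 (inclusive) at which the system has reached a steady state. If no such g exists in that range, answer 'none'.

Gen 0: 001100000
Gen 1 (rule 102): 010100000
Gen 2 (rule 195): 100001111
Gen 3 (rule 102): 100010001
Gen 4 (rule 195): 001100110
Gen 5 (rule 102): 010101010
Gen 6 (rule 195): 100000000
Gen 7 (rule 102): 100000000
Gen 8 (rule 195): 001111111
Gen 9 (rule 102): 010000001
Gen 10 (rule 195): 100111110
Gen 11 (rule 102): 101000010

Answer: none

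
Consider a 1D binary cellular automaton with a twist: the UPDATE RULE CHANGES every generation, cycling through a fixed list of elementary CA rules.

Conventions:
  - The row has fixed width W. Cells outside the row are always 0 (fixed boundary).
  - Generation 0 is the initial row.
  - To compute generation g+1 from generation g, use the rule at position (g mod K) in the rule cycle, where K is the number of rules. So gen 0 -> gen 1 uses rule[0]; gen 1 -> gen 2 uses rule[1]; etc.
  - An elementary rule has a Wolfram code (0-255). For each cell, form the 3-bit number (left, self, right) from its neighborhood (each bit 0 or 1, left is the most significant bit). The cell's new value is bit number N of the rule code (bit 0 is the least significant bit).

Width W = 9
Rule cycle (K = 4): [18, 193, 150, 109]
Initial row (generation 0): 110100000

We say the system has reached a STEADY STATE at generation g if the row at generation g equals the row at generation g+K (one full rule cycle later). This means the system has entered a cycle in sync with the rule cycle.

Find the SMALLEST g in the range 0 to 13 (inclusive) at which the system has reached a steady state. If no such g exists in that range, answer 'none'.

Gen 0: 110100000
Gen 1 (rule 18): 000010000
Gen 2 (rule 193): 111000111
Gen 3 (rule 150): 010101010
Gen 4 (rule 109): 011111110
Gen 5 (rule 18): 100000001
Gen 6 (rule 193): 001111100
Gen 7 (rule 150): 010111010
Gen 8 (rule 109): 011101110
Gen 9 (rule 18): 100000001
Gen 10 (rule 193): 001111100
Gen 11 (rule 150): 010111010
Gen 12 (rule 109): 011101110
Gen 13 (rule 18): 100000001
Gen 14 (rule 193): 001111100
Gen 15 (rule 150): 010111010
Gen 16 (rule 109): 011101110
Gen 17 (rule 18): 100000001

Answer: 5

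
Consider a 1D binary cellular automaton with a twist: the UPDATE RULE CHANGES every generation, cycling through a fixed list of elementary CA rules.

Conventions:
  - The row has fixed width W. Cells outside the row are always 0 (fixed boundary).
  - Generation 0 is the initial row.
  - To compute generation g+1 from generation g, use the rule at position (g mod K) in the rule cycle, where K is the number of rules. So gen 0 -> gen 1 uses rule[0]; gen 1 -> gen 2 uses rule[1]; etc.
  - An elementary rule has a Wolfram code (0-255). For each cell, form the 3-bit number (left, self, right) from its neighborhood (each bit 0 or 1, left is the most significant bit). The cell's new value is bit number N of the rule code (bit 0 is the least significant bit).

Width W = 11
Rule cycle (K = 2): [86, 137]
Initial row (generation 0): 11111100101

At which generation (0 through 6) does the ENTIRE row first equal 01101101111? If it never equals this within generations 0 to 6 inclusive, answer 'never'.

Gen 0: 11111100101
Gen 1 (rule 86): 00000111101
Gen 2 (rule 137): 11110111000
Gen 3 (rule 86): 00010001100
Gen 4 (rule 137): 11000101001
Gen 5 (rule 86): 01101101111
Gen 6 (rule 137): 01001001110

Answer: 5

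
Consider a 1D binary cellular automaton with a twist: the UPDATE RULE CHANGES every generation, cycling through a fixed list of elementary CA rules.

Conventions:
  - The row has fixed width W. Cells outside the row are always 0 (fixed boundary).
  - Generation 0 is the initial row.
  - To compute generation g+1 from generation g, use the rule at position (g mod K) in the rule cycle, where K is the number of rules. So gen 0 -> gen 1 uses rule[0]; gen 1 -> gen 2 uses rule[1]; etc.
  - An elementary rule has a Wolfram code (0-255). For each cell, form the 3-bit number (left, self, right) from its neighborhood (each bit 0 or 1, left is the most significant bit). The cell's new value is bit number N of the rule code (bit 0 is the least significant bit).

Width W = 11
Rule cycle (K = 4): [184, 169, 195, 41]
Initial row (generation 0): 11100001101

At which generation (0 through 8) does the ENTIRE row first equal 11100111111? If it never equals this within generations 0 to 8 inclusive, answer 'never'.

Gen 0: 11100001101
Gen 1 (rule 184): 11010001010
Gen 2 (rule 169): 10100100100
Gen 3 (rule 195): 00001001001
Gen 4 (rule 41): 11100000000
Gen 5 (rule 184): 11010000000
Gen 6 (rule 169): 10100111111
Gen 7 (rule 195): 00001011111
Gen 8 (rule 41): 11100110000

Answer: never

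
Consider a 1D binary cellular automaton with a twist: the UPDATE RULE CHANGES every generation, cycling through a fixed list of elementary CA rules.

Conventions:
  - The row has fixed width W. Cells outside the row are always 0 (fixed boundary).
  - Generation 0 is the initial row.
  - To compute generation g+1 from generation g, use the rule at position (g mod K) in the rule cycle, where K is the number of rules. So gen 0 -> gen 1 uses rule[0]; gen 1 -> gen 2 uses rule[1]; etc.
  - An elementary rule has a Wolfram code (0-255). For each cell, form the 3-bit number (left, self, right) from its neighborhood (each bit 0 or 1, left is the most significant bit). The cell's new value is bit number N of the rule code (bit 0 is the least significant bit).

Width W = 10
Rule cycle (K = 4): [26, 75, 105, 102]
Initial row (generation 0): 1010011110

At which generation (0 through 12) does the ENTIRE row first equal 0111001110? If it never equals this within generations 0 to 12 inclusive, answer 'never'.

Answer: never

Derivation:
Gen 0: 1010011110
Gen 1 (rule 26): 0001110001
Gen 2 (rule 75): 1111010110
Gen 3 (rule 105): 1001101110
Gen 4 (rule 102): 1010110010
Gen 5 (rule 26): 0000101101
Gen 6 (rule 75): 1111001100
Gen 7 (rule 105): 1001001101
Gen 8 (rule 102): 1011010111
Gen 9 (rule 26): 0010000100
Gen 10 (rule 75): 1100111001
Gen 11 (rule 105): 1100101000
Gen 12 (rule 102): 0101111000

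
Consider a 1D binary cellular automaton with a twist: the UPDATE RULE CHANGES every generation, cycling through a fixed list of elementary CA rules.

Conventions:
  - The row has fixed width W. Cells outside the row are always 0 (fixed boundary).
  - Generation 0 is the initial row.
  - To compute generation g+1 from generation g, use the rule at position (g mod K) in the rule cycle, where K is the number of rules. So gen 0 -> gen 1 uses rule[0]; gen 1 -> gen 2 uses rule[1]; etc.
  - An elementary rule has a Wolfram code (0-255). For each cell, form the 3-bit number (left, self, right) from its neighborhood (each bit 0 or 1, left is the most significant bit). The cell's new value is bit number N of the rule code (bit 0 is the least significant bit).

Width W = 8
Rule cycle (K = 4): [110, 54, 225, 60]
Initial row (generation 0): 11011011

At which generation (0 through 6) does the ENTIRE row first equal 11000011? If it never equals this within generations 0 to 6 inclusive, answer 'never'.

Gen 0: 11011011
Gen 1 (rule 110): 11111111
Gen 2 (rule 54): 00000000
Gen 3 (rule 225): 11111111
Gen 4 (rule 60): 10000000
Gen 5 (rule 110): 10000000
Gen 6 (rule 54): 11000000

Answer: never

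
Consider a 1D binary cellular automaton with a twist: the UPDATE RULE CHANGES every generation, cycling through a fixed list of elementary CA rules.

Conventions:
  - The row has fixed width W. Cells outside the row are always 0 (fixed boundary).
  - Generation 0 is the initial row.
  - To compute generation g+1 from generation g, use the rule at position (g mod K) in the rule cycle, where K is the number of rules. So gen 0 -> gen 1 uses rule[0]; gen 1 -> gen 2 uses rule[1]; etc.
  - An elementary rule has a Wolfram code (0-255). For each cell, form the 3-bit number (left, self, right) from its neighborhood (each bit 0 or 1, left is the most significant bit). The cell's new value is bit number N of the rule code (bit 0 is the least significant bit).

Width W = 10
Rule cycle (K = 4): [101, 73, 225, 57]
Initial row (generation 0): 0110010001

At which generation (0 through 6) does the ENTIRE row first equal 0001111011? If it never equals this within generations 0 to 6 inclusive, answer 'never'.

Answer: never

Derivation:
Gen 0: 0110010001
Gen 1 (rule 101): 0010010101
Gen 2 (rule 73): 1000000000
Gen 3 (rule 225): 0011111111
Gen 4 (rule 57): 1010000000
Gen 5 (rule 101): 1110111111
Gen 6 (rule 73): 1010100001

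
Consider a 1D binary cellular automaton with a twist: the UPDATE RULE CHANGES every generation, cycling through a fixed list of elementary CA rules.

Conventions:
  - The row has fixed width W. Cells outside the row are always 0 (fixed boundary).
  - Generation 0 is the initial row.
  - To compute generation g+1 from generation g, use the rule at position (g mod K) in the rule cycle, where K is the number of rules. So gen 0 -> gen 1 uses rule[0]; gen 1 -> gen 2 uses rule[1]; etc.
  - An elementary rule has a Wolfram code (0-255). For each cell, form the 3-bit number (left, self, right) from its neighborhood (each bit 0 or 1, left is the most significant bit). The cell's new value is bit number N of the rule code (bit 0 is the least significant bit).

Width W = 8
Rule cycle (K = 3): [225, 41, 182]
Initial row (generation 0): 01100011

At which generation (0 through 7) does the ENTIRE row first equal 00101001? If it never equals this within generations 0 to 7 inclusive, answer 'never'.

Answer: 1

Derivation:
Gen 0: 01100011
Gen 1 (rule 225): 00101001
Gen 2 (rule 41): 10010000
Gen 3 (rule 182): 11111000
Gen 4 (rule 225): 01111011
Gen 5 (rule 41): 01000110
Gen 6 (rule 182): 11101001
Gen 7 (rule 225): 01110000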